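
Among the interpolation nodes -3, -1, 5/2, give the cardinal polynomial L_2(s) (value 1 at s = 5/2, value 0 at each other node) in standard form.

L_2(s) = (4/77)s^2 + (16/77)s + 12/77

L_2(s) = (s + 3)(s + 1) / [(11/2)·(7/2)]
       = (s^2 + 4s + 3) / (77/4)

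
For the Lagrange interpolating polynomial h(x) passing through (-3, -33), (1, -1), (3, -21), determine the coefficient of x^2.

-3

The leading coefficient equals the top divided difference h[-3,1,3].
h[-3,1] = (-1 - (-33)) / (1 - (-3)) = 8
h[1,3] = (-21 - (-1)) / (3 - 1) = -10
h[-3,1,3] = (-10 - 8) / (3 - (-3)) = -3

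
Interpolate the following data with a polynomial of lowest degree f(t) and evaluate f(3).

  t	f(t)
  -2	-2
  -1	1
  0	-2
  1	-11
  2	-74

-287

Evaluate each Lagrange basis at t = 3:
L_0(3) = (4)·(3)·(2)·(1)/[(-1)·(-2)·(-3)·(-4)] = 1
L_1(3) = (5)·(3)·(2)·(1)/[(1)·(-1)·(-2)·(-3)] = -5
L_2(3) = (5)·(4)·(2)·(1)/[(2)·(1)·(-1)·(-2)] = 10
L_3(3) = (5)·(4)·(3)·(1)/[(3)·(2)·(1)·(-1)] = -10
L_4(3) = (5)·(4)·(3)·(2)/[(4)·(3)·(2)·(1)] = 5
Sum: (-2)·(1) + 1·(-5) + (-2)·(10) + (-11)·(-10) + (-74)·(5) = -287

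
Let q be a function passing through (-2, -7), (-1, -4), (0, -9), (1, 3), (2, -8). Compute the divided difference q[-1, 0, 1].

17/2

q[-1,0] = (-9 - (-4)) / (0 - (-1)) = -5
q[0,1] = (3 - (-9)) / (1 - 0) = 12
q[-1,0,1] = (12 - (-5)) / (1 - (-1)) = 17/2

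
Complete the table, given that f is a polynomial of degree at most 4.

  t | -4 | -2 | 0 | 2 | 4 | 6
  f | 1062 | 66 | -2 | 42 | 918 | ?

4882

The 5 known values determine f uniquely (degree ≤ 4).
Evaluate each Lagrange basis at t = 6:
L_0(6) = (8)·(6)·(4)·(2)/[(-2)·(-4)·(-6)·(-8)] = 1
L_1(6) = (10)·(6)·(4)·(2)/[(2)·(-2)·(-4)·(-6)] = -5
L_2(6) = (10)·(8)·(4)·(2)/[(4)·(2)·(-2)·(-4)] = 10
L_3(6) = (10)·(8)·(6)·(2)/[(6)·(4)·(2)·(-2)] = -10
L_4(6) = (10)·(8)·(6)·(4)/[(8)·(6)·(4)·(2)] = 5
Sum: 1062·(1) + 66·(-5) + (-2)·(10) + 42·(-10) + 918·(5) = 4882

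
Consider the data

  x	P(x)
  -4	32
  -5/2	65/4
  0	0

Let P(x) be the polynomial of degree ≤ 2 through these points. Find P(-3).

Evaluate each Lagrange basis at x = -3:
L_0(-3) = (-1/2)·(-3)/[(-3/2)·(-4)] = 1/4
L_1(-3) = (1)·(-3)/[(3/2)·(-5/2)] = 4/5
L_2(-3) = (1)·(-1/2)/[(4)·(5/2)] = -1/20
Sum: 32·(1/4) + 65/4·(4/5) + 0 = 21

21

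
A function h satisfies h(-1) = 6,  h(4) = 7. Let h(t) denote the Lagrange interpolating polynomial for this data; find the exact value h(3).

Evaluate each Lagrange basis at t = 3:
L_0(3) = (-1)/[(-5)] = 1/5
L_1(3) = (4)/[(5)] = 4/5
Sum: 6·(1/5) + 7·(4/5) = 34/5

34/5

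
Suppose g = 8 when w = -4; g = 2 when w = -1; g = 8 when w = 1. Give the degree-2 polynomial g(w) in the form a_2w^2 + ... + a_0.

Newton's divided differences:
g[-4,-1] = (2 - 8) / (-1 - (-4)) = -2
g[-1,1] = (8 - 2) / (1 - (-1)) = 3
g[-4,-1,1] = (3 - (-2)) / (1 - (-4)) = 1
g(w) = 8 + (-2)·(w + 4) + 1·(w + 4)(w + 1)
Expanding: g(w) = w^2 + 3w + 4

g(w) = w^2 + 3w + 4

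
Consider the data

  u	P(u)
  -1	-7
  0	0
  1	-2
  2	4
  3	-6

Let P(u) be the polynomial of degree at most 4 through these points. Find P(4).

Evaluate each Lagrange basis at u = 4:
L_0(4) = (4)·(3)·(2)·(1)/[(-1)·(-2)·(-3)·(-4)] = 1
L_1(4) = (5)·(3)·(2)·(1)/[(1)·(-1)·(-2)·(-3)] = -5
L_2(4) = (5)·(4)·(2)·(1)/[(2)·(1)·(-1)·(-2)] = 10
L_3(4) = (5)·(4)·(3)·(1)/[(3)·(2)·(1)·(-1)] = -10
L_4(4) = (5)·(4)·(3)·(2)/[(4)·(3)·(2)·(1)] = 5
Sum: (-7)·(1) + 0 + (-2)·(10) + 4·(-10) + (-6)·(5) = -97

-97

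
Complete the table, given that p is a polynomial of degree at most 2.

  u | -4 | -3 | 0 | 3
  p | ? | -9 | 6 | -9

-62/3

The 3 known values determine p uniquely (degree ≤ 2).
L_0(-4) = (-4)·(-7)/[(-3)·(-6)] = 14/9
L_1(-4) = (-1)·(-7)/[(3)·(-3)] = -7/9
L_2(-4) = (-1)·(-4)/[(6)·(3)] = 2/9
Sum: (-9)·(14/9) + 6·(-7/9) + (-9)·(2/9) = -62/3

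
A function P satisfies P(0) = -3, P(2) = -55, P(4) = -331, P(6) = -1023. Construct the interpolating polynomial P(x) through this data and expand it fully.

P(x) = -4x^3 - 4x^2 - 2x - 3

Build the Lagrange basis polynomials:
L_0(x) = (x - 2)(x - 4)(x - 6) / [-48] = -(1/48)x^3 + (1/4)x^2 - (11/12)x + 1
L_1(x) = x(x - 4)(x - 6) / [16] = (1/16)x^3 - (5/8)x^2 + (3/2)x
L_2(x) = x(x - 2)(x - 6) / [-16] = -(1/16)x^3 + (1/2)x^2 - (3/4)x
L_3(x) = x(x - 2)(x - 4) / [48] = (1/48)x^3 - (1/8)x^2 + (1/6)x
P(x) = (-3)·L_0 + (-55)·L_1 + (-331)·L_2 + (-1023)·L_3
  (-3)·L_0(x) = (1/16)x^3 - (3/4)x^2 + (11/4)x - 3
  (-55)·L_1(x) = -(55/16)x^3 + (275/8)x^2 - (165/2)x
  (-331)·L_2(x) = (331/16)x^3 - (331/2)x^2 + (993/4)x
  (-1023)·L_3(x) = -(341/16)x^3 + (1023/8)x^2 - (341/2)x
Adding term by term: -4x^3 - 4x^2 - 2x - 3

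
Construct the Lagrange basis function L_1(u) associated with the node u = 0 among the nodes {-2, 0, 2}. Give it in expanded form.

L_1(u) = (u + 2)(u - 2) / [(2)·(-2)]
       = (u^2 - 4) / (-4)

L_1(u) = -(1/4)u^2 + 1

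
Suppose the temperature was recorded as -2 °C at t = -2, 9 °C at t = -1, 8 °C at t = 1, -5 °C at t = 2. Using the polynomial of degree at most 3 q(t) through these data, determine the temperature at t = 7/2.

Evaluate each Lagrange basis at t = 7/2:
L_0(7/2) = (9/2)·(5/2)·(3/2)/[(-1)·(-3)·(-4)] = -45/32
L_1(7/2) = (11/2)·(5/2)·(3/2)/[(1)·(-2)·(-3)] = 55/16
L_2(7/2) = (11/2)·(9/2)·(3/2)/[(3)·(2)·(-1)] = -99/16
L_3(7/2) = (11/2)·(9/2)·(5/2)/[(4)·(3)·(1)] = 165/32
Sum: (-2)·(-45/32) + 9·(55/16) + 8·(-99/16) + (-5)·(165/32) = -1329/32

-1329/32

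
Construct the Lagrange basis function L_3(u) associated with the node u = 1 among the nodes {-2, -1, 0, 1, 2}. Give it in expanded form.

L_3(u) = -(1/6)u^4 - (1/6)u^3 + (2/3)u^2 + (2/3)u

L_3(u) = (u + 2)(u + 1)u(u - 2) / [(3)·(2)·(1)·(-1)]
       = (u^4 + u^3 - 4u^2 - 4u) / (-6)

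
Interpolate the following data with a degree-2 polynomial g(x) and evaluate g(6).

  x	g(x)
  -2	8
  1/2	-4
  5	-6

-136/45

Evaluate each Lagrange basis at x = 6:
L_0(6) = (11/2)·(1)/[(-5/2)·(-7)] = 11/35
L_1(6) = (8)·(1)/[(5/2)·(-9/2)] = -32/45
L_2(6) = (8)·(11/2)/[(7)·(9/2)] = 88/63
Sum: 8·(11/35) + (-4)·(-32/45) + (-6)·(88/63) = -136/45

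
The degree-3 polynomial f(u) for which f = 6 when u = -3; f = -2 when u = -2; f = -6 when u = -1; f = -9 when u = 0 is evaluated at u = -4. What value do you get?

21

Evaluate each Lagrange basis at u = -4:
L_0(-4) = (-2)·(-3)·(-4)/[(-1)·(-2)·(-3)] = 4
L_1(-4) = (-1)·(-3)·(-4)/[(1)·(-1)·(-2)] = -6
L_2(-4) = (-1)·(-2)·(-4)/[(2)·(1)·(-1)] = 4
L_3(-4) = (-1)·(-2)·(-3)/[(3)·(2)·(1)] = -1
Sum: 6·(4) + (-2)·(-6) + (-6)·(4) + (-9)·(-1) = 21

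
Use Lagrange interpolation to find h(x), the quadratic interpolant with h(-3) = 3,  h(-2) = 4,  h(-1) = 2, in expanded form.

Build the Lagrange basis polynomials:
L_0(x) = (x + 2)(x + 1) / [2] = (1/2)x^2 + (3/2)x + 1
L_1(x) = (x + 3)(x + 1) / [-1] = -x^2 - 4x - 3
L_2(x) = (x + 3)(x + 2) / [2] = (1/2)x^2 + (5/2)x + 3
h(x) = 3·L_0 + 4·L_1 + 2·L_2
  3·L_0(x) = (3/2)x^2 + (9/2)x + 3
  4·L_1(x) = -4x^2 - 16x - 12
  2·L_2(x) = x^2 + 5x + 6
Adding term by term: -(3/2)x^2 - (13/2)x - 3

h(x) = -(3/2)x^2 - (13/2)x - 3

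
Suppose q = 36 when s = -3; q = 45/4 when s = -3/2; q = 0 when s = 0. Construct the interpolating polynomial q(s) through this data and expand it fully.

Newton's divided differences:
q[-3,-3/2] = (45/4 - 36) / (-3/2 - (-3)) = -33/2
q[-3/2,0] = (0 - 45/4) / (0 - (-3/2)) = -15/2
q[-3,-3/2,0] = (-15/2 - (-33/2)) / (0 - (-3)) = 3
q(s) = 36 + (-33/2)·(s + 3) + 3·(s + 3)(s + 3/2)
Expanding: q(s) = 3s^2 - 3s

q(s) = 3s^2 - 3s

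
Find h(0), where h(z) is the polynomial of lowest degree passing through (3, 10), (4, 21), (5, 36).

Evaluate each Lagrange basis at z = 0:
L_0(0) = (-4)·(-5)/[(-1)·(-2)] = 10
L_1(0) = (-3)·(-5)/[(1)·(-1)] = -15
L_2(0) = (-3)·(-4)/[(2)·(1)] = 6
Sum: 10·(10) + 21·(-15) + 36·(6) = 1

1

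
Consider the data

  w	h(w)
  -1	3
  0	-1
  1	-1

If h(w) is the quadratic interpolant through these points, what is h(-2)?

11

L_0(-2) = (-2)·(-3)/[(-1)·(-2)] = 3
L_1(-2) = (-1)·(-3)/[(1)·(-1)] = -3
L_2(-2) = (-1)·(-2)/[(2)·(1)] = 1
Sum: 3·(3) + (-1)·(-3) + (-1)·(1) = 11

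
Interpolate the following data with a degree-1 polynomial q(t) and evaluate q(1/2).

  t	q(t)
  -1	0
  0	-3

-9/2

L_0(1/2) = (1/2)/[(-1)] = -1/2
L_1(1/2) = (3/2)/[(1)] = 3/2
Sum: 0 + (-3)·(3/2) = -9/2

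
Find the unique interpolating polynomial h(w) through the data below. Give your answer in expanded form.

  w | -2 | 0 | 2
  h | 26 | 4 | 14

h(w) = 4w^2 - 3w + 4

Newton's divided differences:
h[-2,0] = (4 - 26) / (0 - (-2)) = -11
h[0,2] = (14 - 4) / (2 - 0) = 5
h[-2,0,2] = (5 - (-11)) / (2 - (-2)) = 4
h(w) = 26 + (-11)·(w + 2) + 4·(w + 2)w
Expanding: h(w) = 4w^2 - 3w + 4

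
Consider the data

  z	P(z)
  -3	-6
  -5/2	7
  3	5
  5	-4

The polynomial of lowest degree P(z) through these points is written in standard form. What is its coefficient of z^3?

317/660

The leading coefficient equals the top divided difference P[-3,-5/2,3,5].
P[-3,-5/2] = (7 - (-6)) / (-5/2 - (-3)) = 26
P[-5/2,3] = (5 - 7) / (3 - (-5/2)) = -4/11
P[3,5] = (-4 - 5) / (5 - 3) = -9/2
P[-3,-5/2,3] = (-4/11 - 26) / (3 - (-3)) = -145/33
P[-5/2,3,5] = (-9/2 - (-4/11)) / (5 - (-5/2)) = -91/165
P[-3,-5/2,3,5] = (-91/165 - (-145/33)) / (5 - (-3)) = 317/660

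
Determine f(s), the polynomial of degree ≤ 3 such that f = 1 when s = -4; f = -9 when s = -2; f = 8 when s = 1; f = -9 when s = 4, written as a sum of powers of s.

f(s) = -(181/360)s^3 - (137/360)s^2 + (1223/180)s + 94/45

Build the Lagrange basis polynomials:
L_0(s) = (s + 2)(s - 1)(s - 4) / [-80] = -(1/80)s^3 + (3/80)s^2 + (3/40)s - 1/10
L_1(s) = (s + 4)(s - 1)(s - 4) / [36] = (1/36)s^3 - (1/36)s^2 - (4/9)s + 4/9
L_2(s) = (s + 4)(s + 2)(s - 4) / [-45] = -(1/45)s^3 - (2/45)s^2 + (16/45)s + 32/45
L_3(s) = (s + 4)(s + 2)(s - 1) / [144] = (1/144)s^3 + (5/144)s^2 + (1/72)s - 1/18
f(s) = 1·L_0 + (-9)·L_1 + 8·L_2 + (-9)·L_3
  1·L_0(s) = -(1/80)s^3 + (3/80)s^2 + (3/40)s - 1/10
  (-9)·L_1(s) = -(1/4)s^3 + (1/4)s^2 + 4s - 4
  8·L_2(s) = -(8/45)s^3 - (16/45)s^2 + (128/45)s + 256/45
  (-9)·L_3(s) = -(1/16)s^3 - (5/16)s^2 - (1/8)s + 1/2
Adding term by term: -(181/360)s^3 - (137/360)s^2 + (1223/180)s + 94/45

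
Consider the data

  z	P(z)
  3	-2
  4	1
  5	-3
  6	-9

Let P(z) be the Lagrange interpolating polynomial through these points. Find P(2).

-17

Evaluate each Lagrange basis at z = 2:
L_0(2) = (-2)·(-3)·(-4)/[(-1)·(-2)·(-3)] = 4
L_1(2) = (-1)·(-3)·(-4)/[(1)·(-1)·(-2)] = -6
L_2(2) = (-1)·(-2)·(-4)/[(2)·(1)·(-1)] = 4
L_3(2) = (-1)·(-2)·(-3)/[(3)·(2)·(1)] = -1
Sum: (-2)·(4) + 1·(-6) + (-3)·(4) + (-9)·(-1) = -17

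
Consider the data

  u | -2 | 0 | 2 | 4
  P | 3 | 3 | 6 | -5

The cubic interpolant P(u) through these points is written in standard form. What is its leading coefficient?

-17/48

The leading coefficient equals the top divided difference P[-2,0,2,4].
P[-2,0] = (3 - 3) / (0 - (-2)) = 0
P[0,2] = (6 - 3) / (2 - 0) = 3/2
P[2,4] = (-5 - 6) / (4 - 2) = -11/2
P[-2,0,2] = (3/2 - 0) / (2 - (-2)) = 3/8
P[0,2,4] = (-11/2 - 3/2) / (4 - 0) = -7/4
P[-2,0,2,4] = (-7/4 - 3/8) / (4 - (-2)) = -17/48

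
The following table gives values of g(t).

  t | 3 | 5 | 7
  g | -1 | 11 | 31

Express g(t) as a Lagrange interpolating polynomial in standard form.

L_0(t) = (t - 5)(t - 7) / [8] = (1/8)t^2 - (3/2)t + 35/8
L_1(t) = (t - 3)(t - 7) / [-4] = -(1/4)t^2 + (5/2)t - 21/4
L_2(t) = (t - 3)(t - 5) / [8] = (1/8)t^2 - t + 15/8
g(t) = (-1)·L_0 + 11·L_1 + 31·L_2
  (-1)·L_0(t) = -(1/8)t^2 + (3/2)t - 35/8
  11·L_1(t) = -(11/4)t^2 + (55/2)t - 231/4
  31·L_2(t) = (31/8)t^2 - 31t + 465/8
Adding term by term: t^2 - 2t - 4

g(t) = t^2 - 2t - 4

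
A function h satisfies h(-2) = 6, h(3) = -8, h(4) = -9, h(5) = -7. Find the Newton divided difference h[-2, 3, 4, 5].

h[-2,3] = (-8 - 6) / (3 - (-2)) = -14/5
h[3,4] = (-9 - (-8)) / (4 - 3) = -1
h[4,5] = (-7 - (-9)) / (5 - 4) = 2
h[-2,3,4] = (-1 - (-14/5)) / (4 - (-2)) = 3/10
h[3,4,5] = (2 - (-1)) / (5 - 3) = 3/2
h[-2,3,4,5] = (3/2 - 3/10) / (5 - (-2)) = 6/35

6/35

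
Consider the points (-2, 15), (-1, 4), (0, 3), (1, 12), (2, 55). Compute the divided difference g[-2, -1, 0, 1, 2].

g[-2,-1] = (4 - 15) / (-1 - (-2)) = -11
g[-1,0] = (3 - 4) / (0 - (-1)) = -1
g[0,1] = (12 - 3) / (1 - 0) = 9
g[1,2] = (55 - 12) / (2 - 1) = 43
g[-2,-1,0] = (-1 - (-11)) / (0 - (-2)) = 5
g[-1,0,1] = (9 - (-1)) / (1 - (-1)) = 5
g[0,1,2] = (43 - 9) / (2 - 0) = 17
g[-2,-1,0,1] = (5 - 5) / (1 - (-2)) = 0
g[-1,0,1,2] = (17 - 5) / (2 - (-1)) = 4
g[-2,-1,0,1,2] = (4 - 0) / (2 - (-2)) = 1

1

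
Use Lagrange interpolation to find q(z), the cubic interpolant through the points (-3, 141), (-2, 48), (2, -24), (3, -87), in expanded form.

q(z) = -4z^3 + 3z^2 - 2z

L_0(z) = (z + 2)(z - 2)(z - 3) / [-30] = -(1/30)z^3 + (1/10)z^2 + (2/15)z - 2/5
L_1(z) = (z + 3)(z - 2)(z - 3) / [20] = (1/20)z^3 - (1/10)z^2 - (9/20)z + 9/10
L_2(z) = (z + 3)(z + 2)(z - 3) / [-20] = -(1/20)z^3 - (1/10)z^2 + (9/20)z + 9/10
L_3(z) = (z + 3)(z + 2)(z - 2) / [30] = (1/30)z^3 + (1/10)z^2 - (2/15)z - 2/5
q(z) = 141·L_0 + 48·L_1 + (-24)·L_2 + (-87)·L_3
  141·L_0(z) = -(47/10)z^3 + (141/10)z^2 + (94/5)z - 282/5
  48·L_1(z) = (12/5)z^3 - (24/5)z^2 - (108/5)z + 216/5
  (-24)·L_2(z) = (6/5)z^3 + (12/5)z^2 - (54/5)z - 108/5
  (-87)·L_3(z) = -(29/10)z^3 - (87/10)z^2 + (58/5)z + 174/5
Adding term by term: -4z^3 + 3z^2 - 2z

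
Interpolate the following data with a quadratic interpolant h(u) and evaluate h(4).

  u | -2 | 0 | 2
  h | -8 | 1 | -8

Evaluate each Lagrange basis at u = 4:
L_0(4) = (4)·(2)/[(-2)·(-4)] = 1
L_1(4) = (6)·(2)/[(2)·(-2)] = -3
L_2(4) = (6)·(4)/[(4)·(2)] = 3
Sum: (-8)·(1) + 1·(-3) + (-8)·(3) = -35

-35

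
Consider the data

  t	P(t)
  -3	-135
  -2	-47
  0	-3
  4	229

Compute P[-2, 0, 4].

P[-2,0] = (-3 - (-47)) / (0 - (-2)) = 22
P[0,4] = (229 - (-3)) / (4 - 0) = 58
P[-2,0,4] = (58 - 22) / (4 - (-2)) = 6

6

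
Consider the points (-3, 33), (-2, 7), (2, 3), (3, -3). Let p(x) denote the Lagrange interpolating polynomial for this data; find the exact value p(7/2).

-87/8

Evaluate each Lagrange basis at x = 7/2:
L_0(7/2) = (11/2)·(3/2)·(1/2)/[(-1)·(-5)·(-6)] = -11/80
L_1(7/2) = (13/2)·(3/2)·(1/2)/[(1)·(-4)·(-5)] = 39/160
L_2(7/2) = (13/2)·(11/2)·(1/2)/[(5)·(4)·(-1)] = -143/160
L_3(7/2) = (13/2)·(11/2)·(3/2)/[(6)·(5)·(1)] = 143/80
Sum: 33·(-11/80) + 7·(39/160) + 3·(-143/160) + (-3)·(143/80) = -87/8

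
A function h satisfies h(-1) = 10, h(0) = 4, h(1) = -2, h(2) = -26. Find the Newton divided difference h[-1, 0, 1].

0

h[-1,0] = (4 - 10) / (0 - (-1)) = -6
h[0,1] = (-2 - 4) / (1 - 0) = -6
h[-1,0,1] = (-6 - (-6)) / (1 - (-1)) = 0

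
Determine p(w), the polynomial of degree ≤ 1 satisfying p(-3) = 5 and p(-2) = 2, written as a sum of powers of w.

p(w) = -3w - 4

L_0(w) = (w + 2) / [-1] = -w - 2
L_1(w) = (w + 3) / [1] = w + 3
p(w) = 5·L_0 + 2·L_1
  5·L_0(w) = -5w - 10
  2·L_1(w) = 2w + 6
Adding term by term: -3w - 4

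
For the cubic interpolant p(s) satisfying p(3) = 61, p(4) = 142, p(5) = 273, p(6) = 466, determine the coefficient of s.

0

Build the Lagrange basis polynomials:
L_0(s) = (s - 4)(s - 5)(s - 6) / [-6] = -(1/6)s^3 + (5/2)s^2 - (37/3)s + 20
L_1(s) = (s - 3)(s - 5)(s - 6) / [2] = (1/2)s^3 - 7s^2 + (63/2)s - 45
L_2(s) = (s - 3)(s - 4)(s - 6) / [-2] = -(1/2)s^3 + (13/2)s^2 - 27s + 36
L_3(s) = (s - 3)(s - 4)(s - 5) / [6] = (1/6)s^3 - 2s^2 + (47/6)s - 10
p(s) = 61·L_0 + 142·L_1 + 273·L_2 + 466·L_3
Only the coefficient of s is needed; take it from each L_i and combine:
61·(-37/3) + 142·(63/2) + 273·(-27) + 466·(47/6) = 0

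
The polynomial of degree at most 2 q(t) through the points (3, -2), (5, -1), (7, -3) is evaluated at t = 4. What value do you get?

-9/8

Using Newton's divided-difference form:
q[3,5] = (-1 - (-2)) / (5 - 3) = 1/2
q[5,7] = (-3 - (-1)) / (7 - 5) = -1
q[3,5,7] = (-1 - 1/2) / (7 - 3) = -3/8
q(4) = -2 + (1/2)·(1) + (-3/8)·(1)·(-1) = -9/8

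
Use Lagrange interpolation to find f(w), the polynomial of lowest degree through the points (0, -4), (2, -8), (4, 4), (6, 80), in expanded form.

f(w) = w^3 - 4w^2 + 2w - 4

L_0(w) = (w - 2)(w - 4)(w - 6) / [-48] = -(1/48)w^3 + (1/4)w^2 - (11/12)w + 1
L_1(w) = w(w - 4)(w - 6) / [16] = (1/16)w^3 - (5/8)w^2 + (3/2)w
L_2(w) = w(w - 2)(w - 6) / [-16] = -(1/16)w^3 + (1/2)w^2 - (3/4)w
L_3(w) = w(w - 2)(w - 4) / [48] = (1/48)w^3 - (1/8)w^2 + (1/6)w
f(w) = (-4)·L_0 + (-8)·L_1 + 4·L_2 + 80·L_3
  (-4)·L_0(w) = (1/12)w^3 - w^2 + (11/3)w - 4
  (-8)·L_1(w) = -(1/2)w^3 + 5w^2 - 12w
  4·L_2(w) = -(1/4)w^3 + 2w^2 - 3w
  80·L_3(w) = (5/3)w^3 - 10w^2 + (40/3)w
Adding term by term: w^3 - 4w^2 + 2w - 4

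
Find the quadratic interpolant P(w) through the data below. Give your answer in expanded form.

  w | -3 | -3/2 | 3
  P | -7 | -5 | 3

Build the Lagrange basis polynomials:
L_0(w) = (w + 3/2)(w - 3) / [9] = (1/9)w^2 - (1/6)w - 1/2
L_1(w) = (w + 3)(w - 3) / [-27/4] = -(4/27)w^2 + 4/3
L_2(w) = (w + 3)(w + 3/2) / [27] = (1/27)w^2 + (1/6)w + 1/6
P(w) = (-7)·L_0 + (-5)·L_1 + 3·L_2
  (-7)·L_0(w) = -(7/9)w^2 + (7/6)w + 7/2
  (-5)·L_1(w) = (20/27)w^2 - 20/3
  3·L_2(w) = (1/9)w^2 + (1/2)w + 1/2
Adding term by term: (2/27)w^2 + (5/3)w - 8/3

P(w) = (2/27)w^2 + (5/3)w - 8/3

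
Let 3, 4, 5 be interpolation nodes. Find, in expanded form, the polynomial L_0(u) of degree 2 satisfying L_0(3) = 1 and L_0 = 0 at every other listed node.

L_0(u) = (u - 4)(u - 5) / [(-1)·(-2)]
       = (u^2 - 9u + 20) / (2)

L_0(u) = (1/2)u^2 - (9/2)u + 10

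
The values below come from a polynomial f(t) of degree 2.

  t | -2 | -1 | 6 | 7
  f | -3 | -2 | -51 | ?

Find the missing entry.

The 3 known values determine f uniquely (degree ≤ 2).
Evaluate each Lagrange basis at t = 7:
L_0(7) = (8)·(1)/[(-1)·(-8)] = 1
L_1(7) = (9)·(1)/[(1)·(-7)] = -9/7
L_2(7) = (9)·(8)/[(8)·(7)] = 9/7
Sum: (-3)·(1) + (-2)·(-9/7) + (-51)·(9/7) = -66

-66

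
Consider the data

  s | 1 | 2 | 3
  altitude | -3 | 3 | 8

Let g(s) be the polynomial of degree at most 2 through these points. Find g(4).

Evaluate each Lagrange basis at s = 4:
L_0(4) = (2)·(1)/[(-1)·(-2)] = 1
L_1(4) = (3)·(1)/[(1)·(-1)] = -3
L_2(4) = (3)·(2)/[(2)·(1)] = 3
Sum: (-3)·(1) + 3·(-3) + 8·(3) = 12

12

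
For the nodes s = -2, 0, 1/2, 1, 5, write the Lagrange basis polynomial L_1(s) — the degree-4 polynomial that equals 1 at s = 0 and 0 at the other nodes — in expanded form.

L_1(s) = -(1/5)s^4 + (9/10)s^3 + s^2 - (27/10)s + 1

L_1(s) = (s + 2)(s - 1/2)(s - 1)(s - 5) / [(2)·(-1/2)·(-1)·(-5)]
       = (s^4 - (9/2)s^3 - 5s^2 + (27/2)s - 5) / (-5)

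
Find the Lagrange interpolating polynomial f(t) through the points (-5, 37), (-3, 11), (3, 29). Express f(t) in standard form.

f(t) = 2t^2 + 3t + 2

L_0(t) = (t + 3)(t - 3) / [16] = (1/16)t^2 - 9/16
L_1(t) = (t + 5)(t - 3) / [-12] = -(1/12)t^2 - (1/6)t + 5/4
L_2(t) = (t + 5)(t + 3) / [48] = (1/48)t^2 + (1/6)t + 5/16
f(t) = 37·L_0 + 11·L_1 + 29·L_2
  37·L_0(t) = (37/16)t^2 - 333/16
  11·L_1(t) = -(11/12)t^2 - (11/6)t + 55/4
  29·L_2(t) = (29/48)t^2 + (29/6)t + 145/16
Adding term by term: 2t^2 + 3t + 2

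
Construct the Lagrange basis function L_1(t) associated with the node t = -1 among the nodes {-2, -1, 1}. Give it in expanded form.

L_1(t) = (t + 2)(t - 1) / [(1)·(-2)]
       = (t^2 + t - 2) / (-2)

L_1(t) = -(1/2)t^2 - (1/2)t + 1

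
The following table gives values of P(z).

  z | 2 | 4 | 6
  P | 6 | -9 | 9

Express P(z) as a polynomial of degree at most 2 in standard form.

Build the Lagrange basis polynomials:
L_0(z) = (z - 4)(z - 6) / [8] = (1/8)z^2 - (5/4)z + 3
L_1(z) = (z - 2)(z - 6) / [-4] = -(1/4)z^2 + 2z - 3
L_2(z) = (z - 2)(z - 4) / [8] = (1/8)z^2 - (3/4)z + 1
P(z) = 6·L_0 + (-9)·L_1 + 9·L_2
  6·L_0(z) = (3/4)z^2 - (15/2)z + 18
  (-9)·L_1(z) = (9/4)z^2 - 18z + 27
  9·L_2(z) = (9/8)z^2 - (27/4)z + 9
Adding term by term: (33/8)z^2 - (129/4)z + 54

P(z) = (33/8)z^2 - (129/4)z + 54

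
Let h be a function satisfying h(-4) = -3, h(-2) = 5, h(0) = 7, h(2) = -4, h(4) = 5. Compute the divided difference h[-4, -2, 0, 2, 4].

5/48

h[-4,-2] = (5 - (-3)) / (-2 - (-4)) = 4
h[-2,0] = (7 - 5) / (0 - (-2)) = 1
h[0,2] = (-4 - 7) / (2 - 0) = -11/2
h[2,4] = (5 - (-4)) / (4 - 2) = 9/2
h[-4,-2,0] = (1 - 4) / (0 - (-4)) = -3/4
h[-2,0,2] = (-11/2 - 1) / (2 - (-2)) = -13/8
h[0,2,4] = (9/2 - (-11/2)) / (4 - 0) = 5/2
h[-4,-2,0,2] = (-13/8 - (-3/4)) / (2 - (-4)) = -7/48
h[-2,0,2,4] = (5/2 - (-13/8)) / (4 - (-2)) = 11/16
h[-4,-2,0,2,4] = (11/16 - (-7/48)) / (4 - (-4)) = 5/48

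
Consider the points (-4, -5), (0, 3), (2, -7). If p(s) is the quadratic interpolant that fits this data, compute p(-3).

L_0(-3) = (-3)·(-5)/[(-4)·(-6)] = 5/8
L_1(-3) = (1)·(-5)/[(4)·(-2)] = 5/8
L_2(-3) = (1)·(-3)/[(6)·(2)] = -1/4
Sum: (-5)·(5/8) + 3·(5/8) + (-7)·(-1/4) = 1/2

1/2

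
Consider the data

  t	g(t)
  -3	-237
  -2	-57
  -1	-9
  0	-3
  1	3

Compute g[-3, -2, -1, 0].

15

g[-3,-2] = (-57 - (-237)) / (-2 - (-3)) = 180
g[-2,-1] = (-9 - (-57)) / (-1 - (-2)) = 48
g[-1,0] = (-3 - (-9)) / (0 - (-1)) = 6
g[-3,-2,-1] = (48 - 180) / (-1 - (-3)) = -66
g[-2,-1,0] = (6 - 48) / (0 - (-2)) = -21
g[-3,-2,-1,0] = (-21 - (-66)) / (0 - (-3)) = 15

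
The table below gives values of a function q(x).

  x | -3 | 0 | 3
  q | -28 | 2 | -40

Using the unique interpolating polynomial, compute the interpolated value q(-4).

-54

Evaluate each Lagrange basis at x = -4:
L_0(-4) = (-4)·(-7)/[(-3)·(-6)] = 14/9
L_1(-4) = (-1)·(-7)/[(3)·(-3)] = -7/9
L_2(-4) = (-1)·(-4)/[(6)·(3)] = 2/9
Sum: (-28)·(14/9) + 2·(-7/9) + (-40)·(2/9) = -54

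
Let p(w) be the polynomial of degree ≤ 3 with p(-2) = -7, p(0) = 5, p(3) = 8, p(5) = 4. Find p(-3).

-596/35

Using Newton's divided-difference form:
p[-2,0] = (5 - (-7)) / (0 - (-2)) = 6
p[0,3] = (8 - 5) / (3 - 0) = 1
p[3,5] = (4 - 8) / (5 - 3) = -2
p[-2,0,3] = (1 - 6) / (3 - (-2)) = -1
p[0,3,5] = (-2 - 1) / (5 - 0) = -3/5
p[-2,0,3,5] = (-3/5 - (-1)) / (5 - (-2)) = 2/35
p(-3) = -7 + 6·(-1) + (-1)·(-1)·(-3) + (2/35)·(-1)·(-3)·(-6) = -596/35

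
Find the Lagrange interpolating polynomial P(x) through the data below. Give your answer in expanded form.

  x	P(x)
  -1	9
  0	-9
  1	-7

Build the Lagrange basis polynomials:
L_0(x) = x(x - 1) / [2] = (1/2)x^2 - (1/2)x
L_1(x) = (x + 1)(x - 1) / [-1] = -x^2 + 1
L_2(x) = (x + 1)x / [2] = (1/2)x^2 + (1/2)x
P(x) = 9·L_0 + (-9)·L_1 + (-7)·L_2
  9·L_0(x) = (9/2)x^2 - (9/2)x
  (-9)·L_1(x) = 9x^2 - 9
  (-7)·L_2(x) = -(7/2)x^2 - (7/2)x
Adding term by term: 10x^2 - 8x - 9

P(x) = 10x^2 - 8x - 9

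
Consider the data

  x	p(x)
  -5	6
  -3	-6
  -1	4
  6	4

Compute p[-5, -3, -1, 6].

-119/396

p[-5,-3] = (-6 - 6) / (-3 - (-5)) = -6
p[-3,-1] = (4 - (-6)) / (-1 - (-3)) = 5
p[-1,6] = (4 - 4) / (6 - (-1)) = 0
p[-5,-3,-1] = (5 - (-6)) / (-1 - (-5)) = 11/4
p[-3,-1,6] = (0 - 5) / (6 - (-3)) = -5/9
p[-5,-3,-1,6] = (-5/9 - 11/4) / (6 - (-5)) = -119/396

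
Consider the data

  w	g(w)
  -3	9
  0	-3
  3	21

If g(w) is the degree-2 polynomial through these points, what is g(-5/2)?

Using Newton's divided-difference form:
g[-3,0] = (-3 - 9) / (0 - (-3)) = -4
g[0,3] = (21 - (-3)) / (3 - 0) = 8
g[-3,0,3] = (8 - (-4)) / (3 - (-3)) = 2
g(-5/2) = 9 + (-4)·(1/2) + 2·(1/2)·(-5/2) = 9/2

9/2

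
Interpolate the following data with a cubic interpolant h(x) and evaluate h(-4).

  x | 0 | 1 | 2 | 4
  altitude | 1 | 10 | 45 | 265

-135

Evaluate each Lagrange basis at x = -4:
L_0(-4) = (-5)·(-6)·(-8)/[(-1)·(-2)·(-4)] = 30
L_1(-4) = (-4)·(-6)·(-8)/[(1)·(-1)·(-3)] = -64
L_2(-4) = (-4)·(-5)·(-8)/[(2)·(1)·(-2)] = 40
L_3(-4) = (-4)·(-5)·(-6)/[(4)·(3)·(2)] = -5
Sum: 1·(30) + 10·(-64) + 45·(40) + 265·(-5) = -135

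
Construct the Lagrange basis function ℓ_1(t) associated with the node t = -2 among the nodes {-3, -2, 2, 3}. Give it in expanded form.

ℓ_1(t) = (1/20)t^3 - (1/10)t^2 - (9/20)t + 9/10

ℓ_1(t) = (t + 3)(t - 2)(t - 3) / [(1)·(-4)·(-5)]
       = (t^3 - 2t^2 - 9t + 18) / (20)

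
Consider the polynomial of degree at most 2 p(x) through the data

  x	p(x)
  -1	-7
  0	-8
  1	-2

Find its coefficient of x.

5/2

L_0(x) = x(x - 1) / [2] = (1/2)x^2 - (1/2)x
L_1(x) = (x + 1)(x - 1) / [-1] = -x^2 + 1
L_2(x) = (x + 1)x / [2] = (1/2)x^2 + (1/2)x
p(x) = (-7)·L_0 + (-8)·L_1 + (-2)·L_2
Only the coefficient of x is needed; take it from each L_i and combine:
(-7)·(-1/2) + (-8)·(0) + (-2)·(1/2) = 5/2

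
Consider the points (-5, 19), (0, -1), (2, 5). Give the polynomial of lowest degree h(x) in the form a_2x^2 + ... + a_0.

L_0(x) = x(x - 2) / [35] = (1/35)x^2 - (2/35)x
L_1(x) = (x + 5)(x - 2) / [-10] = -(1/10)x^2 - (3/10)x + 1
L_2(x) = (x + 5)x / [14] = (1/14)x^2 + (5/14)x
h(x) = 19·L_0 + (-1)·L_1 + 5·L_2
  19·L_0(x) = (19/35)x^2 - (38/35)x
  (-1)·L_1(x) = (1/10)x^2 + (3/10)x - 1
  5·L_2(x) = (5/14)x^2 + (25/14)x
Adding term by term: x^2 + x - 1

h(x) = x^2 + x - 1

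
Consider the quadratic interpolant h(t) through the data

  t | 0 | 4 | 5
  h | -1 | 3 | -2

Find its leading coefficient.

The leading coefficient equals the top divided difference h[0,4,5].
h[0,4] = (3 - (-1)) / (4 - 0) = 1
h[4,5] = (-2 - 3) / (5 - 4) = -5
h[0,4,5] = (-5 - 1) / (5 - 0) = -6/5

-6/5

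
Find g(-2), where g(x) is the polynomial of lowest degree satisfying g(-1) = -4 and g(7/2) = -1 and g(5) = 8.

2/9

Evaluate each Lagrange basis at x = -2:
L_0(-2) = (-11/2)·(-7)/[(-9/2)·(-6)] = 77/54
L_1(-2) = (-1)·(-7)/[(9/2)·(-3/2)] = -28/27
L_2(-2) = (-1)·(-11/2)/[(6)·(3/2)] = 11/18
Sum: (-4)·(77/54) + (-1)·(-28/27) + 8·(11/18) = 2/9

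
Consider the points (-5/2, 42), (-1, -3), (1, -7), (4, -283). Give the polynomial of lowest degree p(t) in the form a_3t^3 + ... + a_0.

p(t) = -4t^3 - 2t^2 + 2t - 3

Build the Lagrange basis polynomials:
L_0(t) = (t + 1)(t - 1)(t - 4) / [-273/8] = -(8/273)t^3 + (32/273)t^2 + (8/273)t - 32/273
L_1(t) = (t + 5/2)(t - 1)(t - 4) / [15] = (1/15)t^3 - (1/6)t^2 - (17/30)t + 2/3
L_2(t) = (t + 5/2)(t + 1)(t - 4) / [-21] = -(1/21)t^3 + (1/42)t^2 + (23/42)t + 10/21
L_3(t) = (t + 5/2)(t + 1)(t - 1) / [195/2] = (2/195)t^3 + (1/39)t^2 - (2/195)t - 1/39
p(t) = 42·L_0 + (-3)·L_1 + (-7)·L_2 + (-283)·L_3
  42·L_0(t) = -(16/13)t^3 + (64/13)t^2 + (16/13)t - 64/13
  (-3)·L_1(t) = -(1/5)t^3 + (1/2)t^2 + (17/10)t - 2
  (-7)·L_2(t) = (1/3)t^3 - (1/6)t^2 - (23/6)t - 10/3
  (-283)·L_3(t) = -(566/195)t^3 - (283/39)t^2 + (566/195)t + 283/39
Adding term by term: -4t^3 - 2t^2 + 2t - 3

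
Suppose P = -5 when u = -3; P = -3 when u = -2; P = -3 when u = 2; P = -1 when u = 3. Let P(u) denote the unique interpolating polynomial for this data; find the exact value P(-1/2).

Using Newton's divided-difference form:
P[-3,-2] = (-3 - (-5)) / (-2 - (-3)) = 2
P[-2,2] = (-3 - (-3)) / (2 - (-2)) = 0
P[2,3] = (-1 - (-3)) / (3 - 2) = 2
P[-3,-2,2] = (0 - 2) / (2 - (-3)) = -2/5
P[-2,2,3] = (2 - 0) / (3 - (-2)) = 2/5
P[-3,-2,2,3] = (2/5 - (-2/5)) / (3 - (-3)) = 2/15
P(-1/2) = -5 + 2·(5/2) + (-2/5)·(5/2)·(3/2) + (2/15)·(5/2)·(3/2)·(-5/2) = -11/4

-11/4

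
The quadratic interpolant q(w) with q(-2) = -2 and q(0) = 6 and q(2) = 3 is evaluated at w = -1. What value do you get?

27/8

Evaluate each Lagrange basis at w = -1:
L_0(-1) = (-1)·(-3)/[(-2)·(-4)] = 3/8
L_1(-1) = (1)·(-3)/[(2)·(-2)] = 3/4
L_2(-1) = (1)·(-1)/[(4)·(2)] = -1/8
Sum: (-2)·(3/8) + 6·(3/4) + 3·(-1/8) = 27/8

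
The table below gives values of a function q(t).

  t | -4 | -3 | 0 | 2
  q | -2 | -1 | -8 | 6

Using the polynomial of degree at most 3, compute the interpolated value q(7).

1583/6

L_0(7) = (10)·(7)·(5)/[(-1)·(-4)·(-6)] = -175/12
L_1(7) = (11)·(7)·(5)/[(1)·(-3)·(-5)] = 77/3
L_2(7) = (11)·(10)·(5)/[(4)·(3)·(-2)] = -275/12
L_3(7) = (11)·(10)·(7)/[(6)·(5)·(2)] = 77/6
Sum: (-2)·(-175/12) + (-1)·(77/3) + (-8)·(-275/12) + 6·(77/6) = 1583/6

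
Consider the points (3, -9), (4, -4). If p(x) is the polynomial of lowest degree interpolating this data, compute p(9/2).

-3/2

Evaluate each Lagrange basis at x = 9/2:
L_0(9/2) = (1/2)/[(-1)] = -1/2
L_1(9/2) = (3/2)/[(1)] = 3/2
Sum: (-9)·(-1/2) + (-4)·(3/2) = -3/2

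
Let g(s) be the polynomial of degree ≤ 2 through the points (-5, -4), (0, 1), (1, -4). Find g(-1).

Using Newton's divided-difference form:
g[-5,0] = (1 - (-4)) / (0 - (-5)) = 1
g[0,1] = (-4 - 1) / (1 - 0) = -5
g[-5,0,1] = (-5 - 1) / (1 - (-5)) = -1
g(-1) = -4 + 1·(4) + (-1)·(4)·(-1) = 4

4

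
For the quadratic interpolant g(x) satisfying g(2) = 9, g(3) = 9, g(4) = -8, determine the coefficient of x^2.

The leading coefficient equals the top divided difference g[2,3,4].
g[2,3] = (9 - 9) / (3 - 2) = 0
g[3,4] = (-8 - 9) / (4 - 3) = -17
g[2,3,4] = (-17 - 0) / (4 - 2) = -17/2

-17/2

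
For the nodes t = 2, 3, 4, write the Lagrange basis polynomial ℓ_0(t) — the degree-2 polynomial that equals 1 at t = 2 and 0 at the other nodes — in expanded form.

ℓ_0(t) = (t - 3)(t - 4) / [(-1)·(-2)]
       = (t^2 - 7t + 12) / (2)

ℓ_0(t) = (1/2)t^2 - (7/2)t + 6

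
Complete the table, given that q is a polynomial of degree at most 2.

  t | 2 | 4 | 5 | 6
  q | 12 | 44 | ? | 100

The 3 known values determine q uniquely (degree ≤ 2).
Evaluate each Lagrange basis at t = 5:
L_0(5) = (1)·(-1)/[(-2)·(-4)] = -1/8
L_1(5) = (3)·(-1)/[(2)·(-2)] = 3/4
L_2(5) = (3)·(1)/[(4)·(2)] = 3/8
Sum: 12·(-1/8) + 44·(3/4) + 100·(3/8) = 69

69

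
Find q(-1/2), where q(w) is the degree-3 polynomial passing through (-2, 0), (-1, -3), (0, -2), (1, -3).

L_0(-1/2) = (1/2)·(-1/2)·(-3/2)/[(-1)·(-2)·(-3)] = -1/16
L_1(-1/2) = (3/2)·(-1/2)·(-3/2)/[(1)·(-1)·(-2)] = 9/16
L_2(-1/2) = (3/2)·(1/2)·(-3/2)/[(2)·(1)·(-1)] = 9/16
L_3(-1/2) = (3/2)·(1/2)·(-1/2)/[(3)·(2)·(1)] = -1/16
Sum: 0 + (-3)·(9/16) + (-2)·(9/16) + (-3)·(-1/16) = -21/8

-21/8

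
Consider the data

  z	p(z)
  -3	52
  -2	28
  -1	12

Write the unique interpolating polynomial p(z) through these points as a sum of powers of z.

p(z) = 4z^2 - 4z + 4

Newton's divided differences:
p[-3,-2] = (28 - 52) / (-2 - (-3)) = -24
p[-2,-1] = (12 - 28) / (-1 - (-2)) = -16
p[-3,-2,-1] = (-16 - (-24)) / (-1 - (-3)) = 4
p(z) = 52 + (-24)·(z + 3) + 4·(z + 3)(z + 2)
Expanding: p(z) = 4z^2 - 4z + 4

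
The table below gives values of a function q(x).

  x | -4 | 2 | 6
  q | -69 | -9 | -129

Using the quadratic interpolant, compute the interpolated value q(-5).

-107

Evaluate each Lagrange basis at x = -5:
L_0(-5) = (-7)·(-11)/[(-6)·(-10)] = 77/60
L_1(-5) = (-1)·(-11)/[(6)·(-4)] = -11/24
L_2(-5) = (-1)·(-7)/[(10)·(4)] = 7/40
Sum: (-69)·(77/60) + (-9)·(-11/24) + (-129)·(7/40) = -107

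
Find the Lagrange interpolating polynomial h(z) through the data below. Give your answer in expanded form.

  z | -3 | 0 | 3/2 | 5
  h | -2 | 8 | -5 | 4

Build the Lagrange basis polynomials:
L_0(z) = z(z - 3/2)(z - 5) / [-108] = -(1/108)z^3 + (13/216)z^2 - (5/72)z
L_1(z) = (z + 3)(z - 3/2)(z - 5) / [45/2] = (2/45)z^3 - (7/45)z^2 - (8/15)z + 1
L_2(z) = (z + 3)z(z - 5) / [-189/8] = -(8/189)z^3 + (16/189)z^2 + (40/63)z
L_3(z) = (z + 3)z(z - 3/2) / [140] = (1/140)z^3 + (3/280)z^2 - (9/280)z
h(z) = (-2)·L_0 + 8·L_1 + (-5)·L_2 + 4·L_3
  (-2)·L_0(z) = (1/54)z^3 - (13/108)z^2 + (5/36)z
  8·L_1(z) = (16/45)z^3 - (56/45)z^2 - (64/15)z + 8
  (-5)·L_2(z) = (40/189)z^3 - (80/189)z^2 - (200/63)z
  4·L_3(z) = (1/35)z^3 + (3/70)z^2 - (9/70)z
Adding term by term: (43/70)z^3 - (733/420)z^2 - (3121/420)z + 8

h(z) = (43/70)z^3 - (733/420)z^2 - (3121/420)z + 8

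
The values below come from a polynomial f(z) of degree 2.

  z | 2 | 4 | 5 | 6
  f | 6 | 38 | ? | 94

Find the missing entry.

The 3 known values determine f uniquely (degree ≤ 2).
L_0(5) = (1)·(-1)/[(-2)·(-4)] = -1/8
L_1(5) = (3)·(-1)/[(2)·(-2)] = 3/4
L_2(5) = (3)·(1)/[(4)·(2)] = 3/8
Sum: 6·(-1/8) + 38·(3/4) + 94·(3/8) = 63

63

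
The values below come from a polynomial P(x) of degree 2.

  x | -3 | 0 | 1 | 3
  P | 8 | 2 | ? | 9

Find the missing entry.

The 3 known values determine P uniquely (degree ≤ 2).
Evaluate each Lagrange basis at x = 1:
L_0(1) = (1)·(-2)/[(-3)·(-6)] = -1/9
L_1(1) = (4)·(-2)/[(3)·(-3)] = 8/9
L_2(1) = (4)·(1)/[(6)·(3)] = 2/9
Sum: 8·(-1/9) + 2·(8/9) + 9·(2/9) = 26/9

26/9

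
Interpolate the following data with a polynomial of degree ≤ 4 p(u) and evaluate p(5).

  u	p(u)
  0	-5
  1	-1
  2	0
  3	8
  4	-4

Evaluate each Lagrange basis at u = 5:
L_0(5) = (4)·(3)·(2)·(1)/[(-1)·(-2)·(-3)·(-4)] = 1
L_1(5) = (5)·(3)·(2)·(1)/[(1)·(-1)·(-2)·(-3)] = -5
L_2(5) = (5)·(4)·(2)·(1)/[(2)·(1)·(-1)·(-2)] = 10
L_3(5) = (5)·(4)·(3)·(1)/[(3)·(2)·(1)·(-1)] = -10
L_4(5) = (5)·(4)·(3)·(2)/[(4)·(3)·(2)·(1)] = 5
Sum: (-5)·(1) + (-1)·(-5) + 0 + 8·(-10) + (-4)·(5) = -100

-100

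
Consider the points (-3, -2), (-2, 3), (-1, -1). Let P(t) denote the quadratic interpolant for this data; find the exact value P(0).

-14

L_0(0) = (2)·(1)/[(-1)·(-2)] = 1
L_1(0) = (3)·(1)/[(1)·(-1)] = -3
L_2(0) = (3)·(2)/[(2)·(1)] = 3
Sum: (-2)·(1) + 3·(-3) + (-1)·(3) = -14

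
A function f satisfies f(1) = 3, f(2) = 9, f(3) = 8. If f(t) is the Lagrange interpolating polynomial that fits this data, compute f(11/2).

-201/8

Evaluate each Lagrange basis at t = 11/2:
L_0(11/2) = (7/2)·(5/2)/[(-1)·(-2)] = 35/8
L_1(11/2) = (9/2)·(5/2)/[(1)·(-1)] = -45/4
L_2(11/2) = (9/2)·(7/2)/[(2)·(1)] = 63/8
Sum: 3·(35/8) + 9·(-45/4) + 8·(63/8) = -201/8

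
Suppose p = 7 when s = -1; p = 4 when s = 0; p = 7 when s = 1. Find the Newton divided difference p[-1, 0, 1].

3

p[-1,0] = (4 - 7) / (0 - (-1)) = -3
p[0,1] = (7 - 4) / (1 - 0) = 3
p[-1,0,1] = (3 - (-3)) / (1 - (-1)) = 3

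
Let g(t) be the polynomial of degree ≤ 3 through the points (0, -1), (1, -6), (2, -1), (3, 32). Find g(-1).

Evaluate each Lagrange basis at t = -1:
L_0(-1) = (-2)·(-3)·(-4)/[(-1)·(-2)·(-3)] = 4
L_1(-1) = (-1)·(-3)·(-4)/[(1)·(-1)·(-2)] = -6
L_2(-1) = (-1)·(-2)·(-4)/[(2)·(1)·(-1)] = 4
L_3(-1) = (-1)·(-2)·(-3)/[(3)·(2)·(1)] = -1
Sum: (-1)·(4) + (-6)·(-6) + (-1)·(4) + 32·(-1) = -4

-4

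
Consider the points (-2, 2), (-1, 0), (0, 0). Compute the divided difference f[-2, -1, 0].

f[-2,-1] = (0 - 2) / (-1 - (-2)) = -2
f[-1,0] = (0 - 0) / (0 - (-1)) = 0
f[-2,-1,0] = (0 - (-2)) / (0 - (-2)) = 1

1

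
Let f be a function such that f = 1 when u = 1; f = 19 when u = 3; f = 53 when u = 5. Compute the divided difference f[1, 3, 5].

f[1,3] = (19 - 1) / (3 - 1) = 9
f[3,5] = (53 - 19) / (5 - 3) = 17
f[1,3,5] = (17 - 9) / (5 - 1) = 2

2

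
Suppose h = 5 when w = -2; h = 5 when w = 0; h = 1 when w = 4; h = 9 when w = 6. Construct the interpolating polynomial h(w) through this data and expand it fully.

Build the Lagrange basis polynomials:
L_0(w) = w(w - 4)(w - 6) / [-96] = -(1/96)w^3 + (5/48)w^2 - (1/4)w
L_1(w) = (w + 2)(w - 4)(w - 6) / [48] = (1/48)w^3 - (1/6)w^2 + (1/12)w + 1
L_2(w) = (w + 2)w(w - 6) / [-48] = -(1/48)w^3 + (1/12)w^2 + (1/4)w
L_3(w) = (w + 2)w(w - 4) / [96] = (1/96)w^3 - (1/48)w^2 - (1/12)w
h(w) = 5·L_0 + 5·L_1 + 1·L_2 + 9·L_3
  5·L_0(w) = -(5/96)w^3 + (25/48)w^2 - (5/4)w
  5·L_1(w) = (5/48)w^3 - (5/6)w^2 + (5/12)w + 5
  1·L_2(w) = -(1/48)w^3 + (1/12)w^2 + (1/4)w
  9·L_3(w) = (3/32)w^3 - (3/16)w^2 - (3/4)w
Adding term by term: (1/8)w^3 - (5/12)w^2 - (4/3)w + 5

h(w) = (1/8)w^3 - (5/12)w^2 - (4/3)w + 5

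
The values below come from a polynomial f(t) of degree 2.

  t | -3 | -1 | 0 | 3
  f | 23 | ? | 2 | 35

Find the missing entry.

3

The 3 known values determine f uniquely (degree ≤ 2).
Evaluate each Lagrange basis at t = -1:
L_0(-1) = (-1)·(-4)/[(-3)·(-6)] = 2/9
L_1(-1) = (2)·(-4)/[(3)·(-3)] = 8/9
L_2(-1) = (2)·(-1)/[(6)·(3)] = -1/9
Sum: 23·(2/9) + 2·(8/9) + 35·(-1/9) = 3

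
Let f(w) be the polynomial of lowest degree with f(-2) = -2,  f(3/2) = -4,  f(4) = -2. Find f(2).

-134/35

Evaluate each Lagrange basis at w = 2:
L_0(2) = (1/2)·(-2)/[(-7/2)·(-6)] = -1/21
L_1(2) = (4)·(-2)/[(7/2)·(-5/2)] = 32/35
L_2(2) = (4)·(1/2)/[(6)·(5/2)] = 2/15
Sum: (-2)·(-1/21) + (-4)·(32/35) + (-2)·(2/15) = -134/35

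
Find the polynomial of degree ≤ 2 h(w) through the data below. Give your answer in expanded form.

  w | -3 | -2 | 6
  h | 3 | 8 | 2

h(w) = -(23/36)w^2 + (65/36)w + 85/6

Newton's divided differences:
h[-3,-2] = (8 - 3) / (-2 - (-3)) = 5
h[-2,6] = (2 - 8) / (6 - (-2)) = -3/4
h[-3,-2,6] = (-3/4 - 5) / (6 - (-3)) = -23/36
h(w) = 3 + 5·(w + 3) + (-23/36)·(w + 3)(w + 2)
Expanding: h(w) = -(23/36)w^2 + (65/36)w + 85/6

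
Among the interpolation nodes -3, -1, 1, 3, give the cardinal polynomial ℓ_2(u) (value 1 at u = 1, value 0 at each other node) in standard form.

ℓ_2(u) = -(1/16)u^3 - (1/16)u^2 + (9/16)u + 9/16

ℓ_2(u) = (u + 3)(u + 1)(u - 3) / [(4)·(2)·(-2)]
       = (u^3 + u^2 - 9u - 9) / (-16)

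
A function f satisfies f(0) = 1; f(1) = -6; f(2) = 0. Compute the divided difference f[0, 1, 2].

13/2

f[0,1] = (-6 - 1) / (1 - 0) = -7
f[1,2] = (0 - (-6)) / (2 - 1) = 6
f[0,1,2] = (6 - (-7)) / (2 - 0) = 13/2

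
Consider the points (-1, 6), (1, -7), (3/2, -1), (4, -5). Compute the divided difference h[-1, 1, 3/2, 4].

h[-1,1] = (-7 - 6) / (1 - (-1)) = -13/2
h[1,3/2] = (-1 - (-7)) / (3/2 - 1) = 12
h[3/2,4] = (-5 - (-1)) / (4 - 3/2) = -8/5
h[-1,1,3/2] = (12 - (-13/2)) / (3/2 - (-1)) = 37/5
h[1,3/2,4] = (-8/5 - 12) / (4 - 1) = -68/15
h[-1,1,3/2,4] = (-68/15 - 37/5) / (4 - (-1)) = -179/75

-179/75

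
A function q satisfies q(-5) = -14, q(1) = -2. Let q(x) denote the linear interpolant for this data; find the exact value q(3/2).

-1

L_0(3/2) = (1/2)/[(-6)] = -1/12
L_1(3/2) = (13/2)/[(6)] = 13/12
Sum: (-14)·(-1/12) + (-2)·(13/12) = -1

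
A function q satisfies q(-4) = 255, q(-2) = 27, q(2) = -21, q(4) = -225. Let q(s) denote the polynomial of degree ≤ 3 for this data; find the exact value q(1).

0

Using Newton's divided-difference form:
q[-4,-2] = (27 - 255) / (-2 - (-4)) = -114
q[-2,2] = (-21 - 27) / (2 - (-2)) = -12
q[2,4] = (-225 - (-21)) / (4 - 2) = -102
q[-4,-2,2] = (-12 - (-114)) / (2 - (-4)) = 17
q[-2,2,4] = (-102 - (-12)) / (4 - (-2)) = -15
q[-4,-2,2,4] = (-15 - 17) / (4 - (-4)) = -4
q(1) = 255 + (-114)·(5) + 17·(5)·(3) + (-4)·(5)·(3)·(-1) = 0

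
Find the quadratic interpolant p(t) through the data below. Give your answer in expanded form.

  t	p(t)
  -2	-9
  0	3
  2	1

L_0(t) = t(t - 2) / [8] = (1/8)t^2 - (1/4)t
L_1(t) = (t + 2)(t - 2) / [-4] = -(1/4)t^2 + 1
L_2(t) = (t + 2)t / [8] = (1/8)t^2 + (1/4)t
p(t) = (-9)·L_0 + 3·L_1 + 1·L_2
  (-9)·L_0(t) = -(9/8)t^2 + (9/4)t
  3·L_1(t) = -(3/4)t^2 + 3
  1·L_2(t) = (1/8)t^2 + (1/4)t
Adding term by term: -(7/4)t^2 + (5/2)t + 3

p(t) = -(7/4)t^2 + (5/2)t + 3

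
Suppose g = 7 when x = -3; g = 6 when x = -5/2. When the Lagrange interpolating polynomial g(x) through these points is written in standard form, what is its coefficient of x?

Build the Lagrange basis polynomials:
L_0(x) = (x + 5/2) / [-1/2] = -2x - 5
L_1(x) = (x + 3) / [1/2] = 2x + 6
g(x) = 7·L_0 + 6·L_1
Only the coefficient of x is needed; take it from each L_i and combine:
7·(-2) + 6·(2) = -2

-2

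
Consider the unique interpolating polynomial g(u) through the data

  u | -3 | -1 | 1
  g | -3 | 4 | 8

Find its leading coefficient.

The leading coefficient equals the top divided difference g[-3,-1,1].
g[-3,-1] = (4 - (-3)) / (-1 - (-3)) = 7/2
g[-1,1] = (8 - 4) / (1 - (-1)) = 2
g[-3,-1,1] = (2 - 7/2) / (1 - (-3)) = -3/8

-3/8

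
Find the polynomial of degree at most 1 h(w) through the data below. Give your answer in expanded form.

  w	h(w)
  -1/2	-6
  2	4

Build the Lagrange basis polynomials:
L_0(w) = (w - 2) / [-5/2] = -(2/5)w + 4/5
L_1(w) = (w + 1/2) / [5/2] = (2/5)w + 1/5
h(w) = (-6)·L_0 + 4·L_1
  (-6)·L_0(w) = (12/5)w - 24/5
  4·L_1(w) = (8/5)w + 4/5
Adding term by term: 4w - 4

h(w) = 4w - 4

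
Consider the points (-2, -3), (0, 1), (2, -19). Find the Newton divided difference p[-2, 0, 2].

p[-2,0] = (1 - (-3)) / (0 - (-2)) = 2
p[0,2] = (-19 - 1) / (2 - 0) = -10
p[-2,0,2] = (-10 - 2) / (2 - (-2)) = -3

-3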